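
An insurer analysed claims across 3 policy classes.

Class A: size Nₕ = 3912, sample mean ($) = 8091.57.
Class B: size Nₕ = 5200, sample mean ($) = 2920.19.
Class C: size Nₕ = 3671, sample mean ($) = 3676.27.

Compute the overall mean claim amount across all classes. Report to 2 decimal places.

x̄_st = (Σ Nₕx̄ₕ) / (Σ Nₕ) = (3912·8091.57 + 5200·2920.19 + 3671·3676.27) / 12783
= 60334797.01 / 12783 = 4719.9247... → 4719.92.

4719.92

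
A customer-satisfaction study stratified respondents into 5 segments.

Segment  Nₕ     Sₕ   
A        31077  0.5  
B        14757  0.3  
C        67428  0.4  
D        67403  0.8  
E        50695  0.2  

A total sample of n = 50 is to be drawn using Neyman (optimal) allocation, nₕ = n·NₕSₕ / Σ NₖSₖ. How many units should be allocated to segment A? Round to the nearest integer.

7

Σ NₕSₕ = 31077·0.5 + 14757·0.3 + 67428·0.4 + 67403·0.8 + 50695·0.2 = 110998.2.
Share for A: 15538.5/110998.2 = 0.13999.
n_A = 50 × 0.13999 = 6.999... → 7.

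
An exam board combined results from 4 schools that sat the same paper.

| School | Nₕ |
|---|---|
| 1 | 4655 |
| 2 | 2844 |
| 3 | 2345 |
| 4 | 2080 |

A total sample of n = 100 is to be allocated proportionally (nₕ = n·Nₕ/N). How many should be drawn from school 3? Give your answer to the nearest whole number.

N = 4655 + 2844 + 2345 + 2080 = 11924.
n_3 = 100·2345/11924 = 19.666... → 20.

20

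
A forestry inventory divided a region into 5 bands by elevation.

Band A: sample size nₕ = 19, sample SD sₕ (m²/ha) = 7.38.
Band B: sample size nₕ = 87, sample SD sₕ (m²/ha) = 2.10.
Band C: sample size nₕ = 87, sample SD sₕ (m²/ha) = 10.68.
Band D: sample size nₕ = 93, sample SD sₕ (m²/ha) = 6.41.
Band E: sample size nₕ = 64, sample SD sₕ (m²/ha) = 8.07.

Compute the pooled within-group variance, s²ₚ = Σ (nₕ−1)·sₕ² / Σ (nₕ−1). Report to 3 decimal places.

A: (19−1)·7.38² = 18·54.4644 = 980.3592
B: (87−1)·2.10² = 86·4.41 = 379.26
C: (87−1)·10.68² = 86·114.0624 = 9809.3664
D: (93−1)·6.41² = 92·41.0881 = 3780.1052
E: (64−1)·8.07² = 63·65.1249 = 4102.8687
Numerator = 19051.9595; denominator = Σ(nₕ−1) = 345.
s²ₚ = 19051.9595/345 = 55.22307... → 55.223.

55.223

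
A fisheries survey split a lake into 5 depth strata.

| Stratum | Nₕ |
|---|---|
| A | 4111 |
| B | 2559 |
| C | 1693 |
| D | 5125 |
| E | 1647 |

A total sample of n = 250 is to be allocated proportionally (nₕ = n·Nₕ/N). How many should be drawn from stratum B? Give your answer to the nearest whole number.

Share of stratum B = 2559/15135 = 0.16908.
Allocate 250 × 0.16908 = 42.270... → 42.

42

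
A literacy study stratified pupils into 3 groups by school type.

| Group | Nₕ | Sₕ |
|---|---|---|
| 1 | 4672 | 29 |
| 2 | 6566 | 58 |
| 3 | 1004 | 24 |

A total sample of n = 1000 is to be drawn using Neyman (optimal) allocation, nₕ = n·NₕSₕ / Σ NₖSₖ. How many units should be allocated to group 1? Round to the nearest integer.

1: NₕSₕ = 4672·29 = 135488
2: NₕSₕ = 6566·58 = 380828
3: NₕSₕ = 1004·24 = 24096
Σ NₕSₕ = 540412.
n_1 = 1000·135488/540412 = 250.712... → 251.

251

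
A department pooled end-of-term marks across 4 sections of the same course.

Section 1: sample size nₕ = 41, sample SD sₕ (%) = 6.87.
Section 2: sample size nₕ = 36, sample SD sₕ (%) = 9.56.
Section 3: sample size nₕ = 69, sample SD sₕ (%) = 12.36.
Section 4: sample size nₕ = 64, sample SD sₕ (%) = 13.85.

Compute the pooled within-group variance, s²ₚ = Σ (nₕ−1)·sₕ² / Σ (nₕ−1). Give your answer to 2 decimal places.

133.79

1: (41−1)·6.87² = 40·47.1969 = 1887.876
2: (36−1)·9.56² = 35·91.3936 = 3198.776
3: (69−1)·12.36² = 68·152.7696 = 10388.3328
4: (64−1)·13.85² = 63·191.8225 = 12084.8175
Numerator = 27559.8023; denominator = Σ(nₕ−1) = 206.
s²ₚ = 27559.8023/206 = 133.7854... → 133.79.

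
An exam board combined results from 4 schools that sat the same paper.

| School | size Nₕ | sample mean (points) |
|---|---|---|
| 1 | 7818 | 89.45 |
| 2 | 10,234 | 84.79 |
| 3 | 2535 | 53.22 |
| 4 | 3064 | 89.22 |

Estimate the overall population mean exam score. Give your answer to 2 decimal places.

x̄_st = (Σ Nₕx̄ₕ) / (Σ Nₕ) = (7818·89.45 + 10234·84.79 + 2535·53.22 + 3064·89.22) / 23651
= 1975343.74 / 23651 = 83.5205... → 83.52.

83.52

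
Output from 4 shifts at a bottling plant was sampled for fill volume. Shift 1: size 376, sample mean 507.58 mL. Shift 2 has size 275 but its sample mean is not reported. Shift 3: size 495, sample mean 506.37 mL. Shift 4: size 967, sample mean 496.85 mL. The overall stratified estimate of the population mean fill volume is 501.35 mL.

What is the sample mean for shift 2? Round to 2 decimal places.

499.62

N = 376 + 275 + 495 + 967 = 2113.
Overall total = μ·N = 501.35·2113 = 1059352.55.
Subtract the known strata: 376·507.58 + 495·506.37 + 967·496.85 = 921957.18.
Remaining total for shift 2: 1059352.55 − 921957.18 = 137395.37.
Divide by its size: 137395.37 / 275 = 499.6195... → 499.62.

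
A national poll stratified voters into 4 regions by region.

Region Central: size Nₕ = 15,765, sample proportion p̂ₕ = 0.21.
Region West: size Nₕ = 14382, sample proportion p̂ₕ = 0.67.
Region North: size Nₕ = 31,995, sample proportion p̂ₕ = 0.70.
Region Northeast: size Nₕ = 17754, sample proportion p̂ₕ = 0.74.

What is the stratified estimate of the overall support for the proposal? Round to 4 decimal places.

Wₕ = Nₕ/N with N = 79896: 0.1973, 0.1800, 0.4005, 0.2222.
p̂_st = 0.1973·0.21 + 0.1800·0.67 + 0.4005·0.70 + 0.2222·0.74 ≈ 0.606802... → 0.6068.

0.6068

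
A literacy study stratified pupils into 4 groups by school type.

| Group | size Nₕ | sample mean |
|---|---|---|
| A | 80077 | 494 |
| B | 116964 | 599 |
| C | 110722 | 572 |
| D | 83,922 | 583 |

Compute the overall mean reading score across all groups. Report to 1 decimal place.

566.5

N = 80077 + 116964 + 110722 + 83922 = 391685.
Overall mean = Σ (Nₕ/N)·x̄ₕ — weight by population share, not a simple average.
Σ Nₕx̄ₕ = 80077·494 + 116964·599 + 110722·572 + 83922·583 = 39558038 + 70061436 + 63332984 + 48926526 = 221878984.
Divide by N: 221878984 / 391685 = 566.473... → 566.5.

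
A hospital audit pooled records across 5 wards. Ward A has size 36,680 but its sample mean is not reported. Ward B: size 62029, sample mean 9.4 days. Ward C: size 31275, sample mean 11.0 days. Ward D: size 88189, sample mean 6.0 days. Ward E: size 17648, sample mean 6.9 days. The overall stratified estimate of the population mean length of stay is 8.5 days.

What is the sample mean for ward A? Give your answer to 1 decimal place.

Σ Nₕx̄ₕ = N·μ, so 36680·x̄_A = 235821·8.5 − (62029·9.4 + 31275·11.0 + 88189·6.0 + 17648·6.9).
= 2004478.5 − 1578002.8 = 426475.7.
x̄_A = 426475.7 / 36680 = 11.627... → 11.6.

11.6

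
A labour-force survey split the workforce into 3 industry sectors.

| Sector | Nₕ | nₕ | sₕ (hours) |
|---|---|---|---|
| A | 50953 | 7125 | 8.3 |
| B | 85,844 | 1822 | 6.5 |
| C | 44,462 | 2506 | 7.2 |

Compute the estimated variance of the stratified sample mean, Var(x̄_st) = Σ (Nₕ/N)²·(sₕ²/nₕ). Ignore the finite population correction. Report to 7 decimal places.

N = 181259. Term for each stratum: Wₕ²sₕ²/nₕ.
Var(x̄_st) = 0.0007640322 + 0.0052011463 + 0.0012446945 = 0.0072098730 → 0.0072099.

0.0072099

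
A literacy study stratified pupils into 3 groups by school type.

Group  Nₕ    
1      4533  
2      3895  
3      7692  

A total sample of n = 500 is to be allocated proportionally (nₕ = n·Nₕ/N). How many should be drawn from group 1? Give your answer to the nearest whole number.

Share of group 1 = 4533/16120 = 0.28120.
Allocate 500 × 0.28120 = 140.602... → 141.

141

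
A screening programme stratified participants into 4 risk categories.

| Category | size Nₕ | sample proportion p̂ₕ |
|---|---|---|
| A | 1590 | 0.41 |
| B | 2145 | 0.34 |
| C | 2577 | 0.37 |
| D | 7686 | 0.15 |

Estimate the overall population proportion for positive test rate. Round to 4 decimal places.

N = 1590 + 2145 + 2577 + 7686 = 13998.
Overall proportion = Σ (Nₕ/N)·p̂ₕ.
Σ Nₕp̂ₕ = 651.9 + 729.3 + 953.49 + 1152.9 = 3487.59.
3487.59 / 13998 = 0.249149... → 0.2491.

0.2491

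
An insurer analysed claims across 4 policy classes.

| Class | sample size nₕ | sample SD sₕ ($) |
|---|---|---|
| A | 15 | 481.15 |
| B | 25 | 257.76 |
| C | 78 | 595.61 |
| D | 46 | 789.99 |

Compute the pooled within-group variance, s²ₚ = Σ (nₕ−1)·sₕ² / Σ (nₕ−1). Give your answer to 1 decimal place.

A: (15−1)·481.15² = 14·231505.3225 = 3241074.515
B: (25−1)·257.76² = 24·66440.2176 = 1594565.2224
C: (78−1)·595.61² = 77·354751.2721 = 27315847.9517
D: (46−1)·789.99² = 45·624084.2001 = 28083789.0045
Numerator = 60235276.6936; denominator = Σ(nₕ−1) = 160.
s²ₚ = 60235276.6936/160 = 376470.479... → 376470.5.

376470.5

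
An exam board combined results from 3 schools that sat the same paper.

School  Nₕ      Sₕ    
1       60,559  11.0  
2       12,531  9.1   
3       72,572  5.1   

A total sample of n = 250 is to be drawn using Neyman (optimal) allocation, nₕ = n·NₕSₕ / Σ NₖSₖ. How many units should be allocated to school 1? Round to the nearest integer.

145

1: NₕSₕ = 60559·11.0 = 666149
2: NₕSₕ = 12531·9.1 = 114032.1
3: NₕSₕ = 72572·5.1 = 370117.2
Σ NₕSₕ = 1150298.3.
n_1 = 250·666149/1150298.3 = 144.777... → 145.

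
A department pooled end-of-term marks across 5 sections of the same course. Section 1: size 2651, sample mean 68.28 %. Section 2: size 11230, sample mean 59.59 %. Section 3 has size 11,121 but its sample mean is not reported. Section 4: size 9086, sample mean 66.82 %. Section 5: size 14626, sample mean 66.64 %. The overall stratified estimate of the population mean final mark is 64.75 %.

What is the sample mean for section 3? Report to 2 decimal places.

64.94

N = 2651 + 11230 + 11121 + 9086 + 14626 = 48714.
Overall total = μ·N = 64.75·48714 = 3154231.5.
Subtract the known strata: 2651·68.28 + 11230·59.59 + 9086·66.82 + 14626·66.64 = 2432009.14.
Remaining total for section 3: 3154231.5 − 2432009.14 = 722222.36.
Divide by its size: 722222.36 / 11121 = 64.9422... → 64.94.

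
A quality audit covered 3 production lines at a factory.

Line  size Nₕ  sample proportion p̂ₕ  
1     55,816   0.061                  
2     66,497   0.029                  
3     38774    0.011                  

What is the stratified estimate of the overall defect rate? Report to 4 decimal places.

N = 55816 + 66497 + 38774 = 161087.
Overall proportion = Σ (Nₕ/N)·p̂ₕ.
Σ Nₕp̂ₕ = 3404.776 + 1928.413 + 426.514 = 5759.703.
5759.703 / 161087 = 0.035755... → 0.0358.

0.0358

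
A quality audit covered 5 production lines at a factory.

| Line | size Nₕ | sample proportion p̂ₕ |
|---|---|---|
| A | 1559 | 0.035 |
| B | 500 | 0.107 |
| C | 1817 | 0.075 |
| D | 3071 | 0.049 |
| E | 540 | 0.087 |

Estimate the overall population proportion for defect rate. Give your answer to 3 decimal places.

Wₕ = Nₕ/N with N = 7487: 0.2082, 0.0668, 0.2427, 0.4102, 0.0721.
p̂_st = 0.2082·0.035 + 0.0668·0.107 + 0.2427·0.075 + 0.4102·0.049 + 0.0721·0.087 ≈ 0.05901... → 0.059.

0.059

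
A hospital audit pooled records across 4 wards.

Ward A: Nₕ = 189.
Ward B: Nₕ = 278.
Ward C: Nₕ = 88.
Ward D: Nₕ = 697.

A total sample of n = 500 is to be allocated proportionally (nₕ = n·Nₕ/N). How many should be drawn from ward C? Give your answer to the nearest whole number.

35

N = 189 + 278 + 88 + 697 = 1252.
n_C = 500·88/1252 = 35.144... → 35.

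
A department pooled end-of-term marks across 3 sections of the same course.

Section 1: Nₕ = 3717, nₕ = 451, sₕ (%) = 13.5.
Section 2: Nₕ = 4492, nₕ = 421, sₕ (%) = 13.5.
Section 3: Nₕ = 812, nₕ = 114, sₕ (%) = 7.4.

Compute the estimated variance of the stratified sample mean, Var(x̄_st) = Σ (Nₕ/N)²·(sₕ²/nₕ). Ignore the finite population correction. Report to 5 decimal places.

0.17984

N = 9021. Term for each stratum: Wₕ²sₕ²/nₕ.
Var(x̄_st) = 0.06860673 + 0.10733851 + 0.00389190 = 0.17983714 → 0.17984.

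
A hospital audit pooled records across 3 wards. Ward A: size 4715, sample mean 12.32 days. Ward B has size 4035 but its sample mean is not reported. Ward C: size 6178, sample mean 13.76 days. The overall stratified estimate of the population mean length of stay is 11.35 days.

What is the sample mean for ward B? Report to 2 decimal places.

6.53

N = 4715 + 4035 + 6178 = 14928.
Overall total = μ·N = 11.35·14928 = 169432.8.
Subtract the known strata: 4715·12.32 + 6178·13.76 = 143098.08.
Remaining total for ward B: 169432.8 − 143098.08 = 26334.72.
Divide by its size: 26334.72 / 4035 = 6.5266... → 6.53.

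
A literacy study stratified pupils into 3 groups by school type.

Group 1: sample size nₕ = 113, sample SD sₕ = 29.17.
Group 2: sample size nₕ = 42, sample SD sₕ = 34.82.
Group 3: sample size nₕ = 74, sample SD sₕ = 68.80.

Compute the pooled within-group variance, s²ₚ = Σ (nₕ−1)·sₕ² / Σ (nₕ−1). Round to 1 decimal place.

2170.6

Degrees of freedom: 112 + 41 + 73 = 226.
Σ(nₕ−1)sₕ² = 112·850.8889 + 41·1212.4324 + 73·4733.44 = 490550.4052.
s²ₚ = 490550.4052 / 226 = 2170.577... → 2170.6.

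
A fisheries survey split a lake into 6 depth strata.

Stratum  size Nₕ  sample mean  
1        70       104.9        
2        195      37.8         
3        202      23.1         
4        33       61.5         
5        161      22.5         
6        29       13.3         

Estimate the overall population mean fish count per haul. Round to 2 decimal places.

N = 690; weights Wₕ = Nₕ/N = (0.1014, 0.2826, 0.2928, 0.0478, 0.2333, 0.0420).
x̄_st = Σ Wₕ·x̄ₕ = 0.1014·104.9 + 0.2826·37.8 + 0.2928·23.1 + 0.0478·61.5 + 0.2333·22.5 + 0.0420·13.3 ≈ 36.8375...
→ 36.84.

36.84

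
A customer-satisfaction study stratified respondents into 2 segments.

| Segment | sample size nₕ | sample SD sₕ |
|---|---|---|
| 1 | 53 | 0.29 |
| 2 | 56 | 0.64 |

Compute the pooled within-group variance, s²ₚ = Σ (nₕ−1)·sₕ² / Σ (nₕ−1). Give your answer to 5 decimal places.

0.25141

Degrees of freedom: 52 + 55 = 107.
Σ(nₕ−1)sₕ² = 52·0.0841 + 55·0.4096 = 26.9012.
s²ₚ = 26.9012 / 107 = 0.2514131... → 0.25141.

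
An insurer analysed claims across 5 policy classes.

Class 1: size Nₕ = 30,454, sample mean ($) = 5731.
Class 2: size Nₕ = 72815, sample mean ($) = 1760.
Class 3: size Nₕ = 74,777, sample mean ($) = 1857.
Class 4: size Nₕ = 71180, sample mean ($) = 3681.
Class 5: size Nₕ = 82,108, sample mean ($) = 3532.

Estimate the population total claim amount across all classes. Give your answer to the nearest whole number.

993566199

Estimate total by summing Nₕ·x̄ₕ over strata.
30454·5731 + 72815·1760 + 74777·1857 + 71180·3681 + 82108·3532 = 174531874 + 128154400 + 138860889 + 262013580 + 290005456 = 993566199.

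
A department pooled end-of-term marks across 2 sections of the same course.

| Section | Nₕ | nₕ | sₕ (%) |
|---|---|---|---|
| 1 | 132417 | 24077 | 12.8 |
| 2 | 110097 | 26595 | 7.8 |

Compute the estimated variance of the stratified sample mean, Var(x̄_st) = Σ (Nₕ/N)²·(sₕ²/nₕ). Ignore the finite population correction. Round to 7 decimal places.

0.0025002

N = 242514. Term for each stratum: Wₕ²sₕ²/nₕ.
Var(x̄_st) = 0.0020287635 + 0.0004714836 = 0.0025002471 → 0.0025002.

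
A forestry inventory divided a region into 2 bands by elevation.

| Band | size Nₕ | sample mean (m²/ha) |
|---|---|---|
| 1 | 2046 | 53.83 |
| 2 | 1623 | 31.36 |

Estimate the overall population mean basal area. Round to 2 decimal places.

N = 3669; weights Wₕ = Nₕ/N = (0.5576, 0.4424).
x̄_st = Σ Wₕ·x̄ₕ = 0.5576·53.83 + 0.4424·31.36 ≈ 43.8903...
→ 43.89.

43.89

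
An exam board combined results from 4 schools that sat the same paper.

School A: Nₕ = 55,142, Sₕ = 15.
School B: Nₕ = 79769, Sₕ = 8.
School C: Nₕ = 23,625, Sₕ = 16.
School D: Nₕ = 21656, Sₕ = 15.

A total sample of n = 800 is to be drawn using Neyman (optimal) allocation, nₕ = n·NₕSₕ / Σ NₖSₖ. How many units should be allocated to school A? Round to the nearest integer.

305

Σ NₕSₕ = 55142·15 + 79769·8 + 23625·16 + 21656·15 = 2168122.
Share for A: 827130/2168122 = 0.38150.
n_A = 800 × 0.38150 = 305.197... → 305.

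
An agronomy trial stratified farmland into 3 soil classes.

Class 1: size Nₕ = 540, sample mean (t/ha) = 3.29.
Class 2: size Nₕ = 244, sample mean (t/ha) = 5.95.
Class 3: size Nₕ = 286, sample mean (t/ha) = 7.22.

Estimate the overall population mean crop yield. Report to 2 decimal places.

4.95

N = 1070; weights Wₕ = Nₕ/N = (0.5047, 0.2280, 0.2673).
x̄_st = Σ Wₕ·x̄ₕ = 0.5047·3.29 + 0.2280·5.95 + 0.2673·7.22 ≈ 4.9470...
→ 4.95.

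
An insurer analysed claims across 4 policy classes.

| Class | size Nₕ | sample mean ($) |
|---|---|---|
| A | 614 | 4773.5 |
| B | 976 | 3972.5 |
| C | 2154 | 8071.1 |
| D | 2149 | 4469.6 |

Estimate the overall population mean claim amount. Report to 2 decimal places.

5735.35

x̄_st = (Σ Nₕx̄ₕ) / (Σ Nₕ) = (614·4773.5 + 976·3972.5 + 2154·8071.1 + 2149·4469.6) / 5893
= 33798408.8 / 5893 = 5735.3485... → 5735.35.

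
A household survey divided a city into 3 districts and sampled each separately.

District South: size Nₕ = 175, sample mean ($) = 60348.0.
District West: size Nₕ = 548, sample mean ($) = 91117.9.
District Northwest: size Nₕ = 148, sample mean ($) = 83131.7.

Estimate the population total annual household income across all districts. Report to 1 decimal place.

South: 175·60348.0 = 10560900
West: 548·91117.9 = 49932609.2
Northwest: 148·83131.7 = 12303491.6
τ̂ = Σ Nₕx̄ₕ = 72797000.8.

72797000.8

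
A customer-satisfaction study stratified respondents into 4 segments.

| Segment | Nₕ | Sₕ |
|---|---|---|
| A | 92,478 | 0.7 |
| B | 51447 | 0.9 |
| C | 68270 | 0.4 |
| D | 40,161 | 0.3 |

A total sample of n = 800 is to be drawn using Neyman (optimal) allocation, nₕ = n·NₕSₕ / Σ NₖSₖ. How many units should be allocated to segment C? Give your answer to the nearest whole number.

A: NₕSₕ = 92478·0.7 = 64734.6
B: NₕSₕ = 51447·0.9 = 46302.3
C: NₕSₕ = 68270·0.4 = 27308
D: NₕSₕ = 40161·0.3 = 12048.3
Σ NₕSₕ = 150393.2.
n_C = 800·27308/150393.2 = 145.262... → 145.

145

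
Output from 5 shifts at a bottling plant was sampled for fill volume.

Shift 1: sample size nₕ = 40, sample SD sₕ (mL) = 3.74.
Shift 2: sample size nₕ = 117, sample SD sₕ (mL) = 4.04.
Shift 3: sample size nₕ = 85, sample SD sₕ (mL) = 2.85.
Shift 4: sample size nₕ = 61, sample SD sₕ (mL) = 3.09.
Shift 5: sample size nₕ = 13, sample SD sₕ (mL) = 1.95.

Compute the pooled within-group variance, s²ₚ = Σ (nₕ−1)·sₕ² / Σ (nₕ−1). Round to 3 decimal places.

12.025

Degrees of freedom: 39 + 116 + 84 + 60 + 12 = 311.
Σ(nₕ−1)sₕ² = 39·13.9876 + 116·16.3216 + 84·8.1225 + 60·9.5481 + 12·3.8025 = 3739.628.
s²ₚ = 3739.628 / 311 = 12.02453... → 12.025.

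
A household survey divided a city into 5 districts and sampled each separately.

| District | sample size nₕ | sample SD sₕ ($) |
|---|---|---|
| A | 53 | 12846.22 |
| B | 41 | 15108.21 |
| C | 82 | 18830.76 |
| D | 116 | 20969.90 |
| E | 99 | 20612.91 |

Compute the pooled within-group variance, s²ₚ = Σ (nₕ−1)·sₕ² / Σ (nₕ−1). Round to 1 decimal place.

Degrees of freedom: 52 + 40 + 81 + 115 + 98 = 386.
Σ(nₕ−1)sₕ² = 52·165025368.2884 + 40·228258009.4041 + 81·354597522.1776 + 115·439736706.01 + 98·424892058.6681 = 138643181764.1702.
s²ₚ = 138643181764.1702 / 386 = 359179227.368... → 359179227.4.

359179227.4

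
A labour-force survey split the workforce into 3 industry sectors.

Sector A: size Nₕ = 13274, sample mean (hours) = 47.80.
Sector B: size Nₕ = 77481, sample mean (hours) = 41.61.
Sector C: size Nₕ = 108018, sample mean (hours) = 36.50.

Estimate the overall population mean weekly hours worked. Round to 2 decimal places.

x̄_st = (Σ Nₕx̄ₕ) / (Σ Nₕ) = (13274·47.80 + 77481·41.61 + 108018·36.50) / 198773
= 7801138.61 / 198773 = 39.2465... → 39.25.

39.25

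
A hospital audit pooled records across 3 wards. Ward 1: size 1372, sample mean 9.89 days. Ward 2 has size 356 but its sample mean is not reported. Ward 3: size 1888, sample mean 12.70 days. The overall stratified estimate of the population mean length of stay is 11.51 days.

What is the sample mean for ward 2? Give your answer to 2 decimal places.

N = 1372 + 356 + 1888 = 3616.
Overall total = μ·N = 11.51·3616 = 41620.16.
Subtract the known strata: 1372·9.89 + 1888·12.70 = 37546.68.
Remaining total for ward 2: 41620.16 − 37546.68 = 4073.48.
Divide by its size: 4073.48 / 356 = 11.4424... → 11.44.

11.44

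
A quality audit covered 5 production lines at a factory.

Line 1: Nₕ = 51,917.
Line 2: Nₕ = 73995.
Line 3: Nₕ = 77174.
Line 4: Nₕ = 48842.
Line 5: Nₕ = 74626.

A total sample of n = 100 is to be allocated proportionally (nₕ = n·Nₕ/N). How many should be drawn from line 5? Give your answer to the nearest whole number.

23

Share of line 5 = 74626/326554 = 0.22853.
Allocate 100 × 0.22853 = 22.853... → 23.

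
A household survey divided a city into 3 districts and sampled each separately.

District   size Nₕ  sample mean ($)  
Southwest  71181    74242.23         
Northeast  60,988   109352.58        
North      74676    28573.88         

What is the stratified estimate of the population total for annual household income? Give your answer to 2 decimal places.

14087614385.55

Southwest: 71181·74242.23 = 5284636173.63
Northeast: 60988·109352.58 = 6669195149.04
North: 74676·28573.88 = 2133783062.88
τ̂ = Σ Nₕx̄ₕ = 14087614385.55.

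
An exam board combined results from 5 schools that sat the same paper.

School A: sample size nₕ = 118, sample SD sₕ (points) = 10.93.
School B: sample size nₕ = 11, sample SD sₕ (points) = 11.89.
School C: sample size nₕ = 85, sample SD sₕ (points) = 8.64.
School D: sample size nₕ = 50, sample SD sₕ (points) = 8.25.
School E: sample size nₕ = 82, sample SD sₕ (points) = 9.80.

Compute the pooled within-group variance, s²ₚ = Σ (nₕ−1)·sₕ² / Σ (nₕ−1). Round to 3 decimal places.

Degrees of freedom: 117 + 10 + 84 + 49 + 81 = 341.
Σ(nₕ−1)sₕ² = 117·119.4649 + 10·141.3721 + 84·74.6496 + 49·68.0625 + 81·96.04 = 32775.9832.
s²ₚ = 32775.9832 / 341 = 96.11725... → 96.117.

96.117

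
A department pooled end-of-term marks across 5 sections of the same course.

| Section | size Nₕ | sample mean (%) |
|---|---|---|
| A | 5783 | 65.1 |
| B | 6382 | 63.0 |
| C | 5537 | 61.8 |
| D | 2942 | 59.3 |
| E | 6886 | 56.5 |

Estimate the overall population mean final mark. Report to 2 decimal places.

61.18

N = 5783 + 6382 + 5537 + 2942 + 6886 = 27530.
Overall mean = Σ (Nₕ/N)·x̄ₕ — weight by population share, not a simple average.
Σ Nₕx̄ₕ = 5783·65.1 + 6382·63.0 + 5537·61.8 + 2942·59.3 + 6886·56.5 = 376473.3 + 402066 + 342186.6 + 174460.6 + 389059 = 1684245.5.
Divide by N: 1684245.5 / 27530 = 61.1786... → 61.18.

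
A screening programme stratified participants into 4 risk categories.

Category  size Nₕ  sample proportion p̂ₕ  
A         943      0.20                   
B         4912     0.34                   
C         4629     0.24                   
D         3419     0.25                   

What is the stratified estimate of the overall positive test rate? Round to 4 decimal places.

Wₕ = Nₕ/N with N = 13903: 0.0678, 0.3533, 0.3329, 0.2459.
p̂_st = 0.0678·0.20 + 0.3533·0.34 + 0.3329·0.24 + 0.2459·0.25 ≈ 0.275077... → 0.2751.

0.2751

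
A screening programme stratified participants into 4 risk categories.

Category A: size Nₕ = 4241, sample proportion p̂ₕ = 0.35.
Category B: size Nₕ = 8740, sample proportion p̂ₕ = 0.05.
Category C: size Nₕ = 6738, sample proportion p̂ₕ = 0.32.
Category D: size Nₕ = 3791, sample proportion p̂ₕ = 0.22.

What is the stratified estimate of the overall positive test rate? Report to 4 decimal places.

N = 4241 + 8740 + 6738 + 3791 = 23510.
Overall proportion = Σ (Nₕ/N)·p̂ₕ.
Σ Nₕp̂ₕ = 1484.35 + 437 + 2156.16 + 834.02 = 4911.53.
4911.53 / 23510 = 0.208912... → 0.2089.

0.2089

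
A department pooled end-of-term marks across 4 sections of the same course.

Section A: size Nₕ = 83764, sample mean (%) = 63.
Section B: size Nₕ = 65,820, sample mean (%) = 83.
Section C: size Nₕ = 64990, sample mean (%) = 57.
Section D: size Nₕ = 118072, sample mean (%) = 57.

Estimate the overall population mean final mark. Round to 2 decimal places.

N = 332646; weights Wₕ = Nₕ/N = (0.2518, 0.1979, 0.1954, 0.3549).
x̄_st = Σ Wₕ·x̄ₕ = 0.2518·63 + 0.1979·83 + 0.1954·57 + 0.3549·57 ≈ 63.6554...
→ 63.66.

63.66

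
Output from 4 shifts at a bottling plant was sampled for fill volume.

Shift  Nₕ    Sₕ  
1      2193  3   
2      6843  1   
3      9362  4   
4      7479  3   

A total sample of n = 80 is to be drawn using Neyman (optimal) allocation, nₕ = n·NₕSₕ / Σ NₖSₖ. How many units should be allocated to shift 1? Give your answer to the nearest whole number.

1: NₕSₕ = 2193·3 = 6579
2: NₕSₕ = 6843·1 = 6843
3: NₕSₕ = 9362·4 = 37448
4: NₕSₕ = 7479·3 = 22437
Σ NₕSₕ = 73307.
n_1 = 80·6579/73307 = 7.180... → 7.

7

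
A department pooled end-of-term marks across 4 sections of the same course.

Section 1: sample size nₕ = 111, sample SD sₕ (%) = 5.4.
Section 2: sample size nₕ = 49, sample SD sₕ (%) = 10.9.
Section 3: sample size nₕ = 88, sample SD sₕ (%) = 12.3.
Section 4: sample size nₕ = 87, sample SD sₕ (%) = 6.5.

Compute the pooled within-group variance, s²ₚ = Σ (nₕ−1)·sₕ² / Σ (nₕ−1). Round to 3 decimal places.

Degrees of freedom: 110 + 48 + 87 + 86 = 331.
Σ(nₕ−1)sₕ² = 110·29.16 + 48·118.81 + 87·151.29 + 86·42.25 = 25706.21.
s²ₚ = 25706.21 / 331 = 77.66227... → 77.662.

77.662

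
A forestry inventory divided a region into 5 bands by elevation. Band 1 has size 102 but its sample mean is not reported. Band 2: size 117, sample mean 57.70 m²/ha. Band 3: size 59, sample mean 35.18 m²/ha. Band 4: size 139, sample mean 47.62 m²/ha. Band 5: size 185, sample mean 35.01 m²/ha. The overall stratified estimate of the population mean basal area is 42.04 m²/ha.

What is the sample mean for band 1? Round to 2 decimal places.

33.19

N = 102 + 117 + 59 + 139 + 185 = 602.
Overall total = μ·N = 42.04·602 = 25308.08.
Subtract the known strata: 117·57.70 + 59·35.18 + 139·47.62 + 185·35.01 = 21922.55.
Remaining total for band 1: 25308.08 − 21922.55 = 3385.53.
Divide by its size: 3385.53 / 102 = 33.1915... → 33.19.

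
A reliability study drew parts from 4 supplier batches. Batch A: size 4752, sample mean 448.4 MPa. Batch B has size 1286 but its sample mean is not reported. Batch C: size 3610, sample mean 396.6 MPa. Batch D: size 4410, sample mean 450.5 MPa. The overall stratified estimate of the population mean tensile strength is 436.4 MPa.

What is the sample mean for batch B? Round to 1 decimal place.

455.4

N = 4752 + 1286 + 3610 + 4410 = 14058.
Overall total = μ·N = 436.4·14058 = 6134911.2.
Subtract the known strata: 4752·448.4 + 3610·396.6 + 4410·450.5 = 5549227.8.
Remaining total for batch B: 6134911.2 − 5549227.8 = 585683.4.
Divide by its size: 585683.4 / 1286 = 455.430... → 455.4.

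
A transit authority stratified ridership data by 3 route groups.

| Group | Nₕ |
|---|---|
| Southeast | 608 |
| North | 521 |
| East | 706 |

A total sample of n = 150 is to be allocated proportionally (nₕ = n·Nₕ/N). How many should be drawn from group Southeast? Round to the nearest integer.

Share of group Southeast = 608/1835 = 0.33134.
Allocate 150 × 0.33134 = 49.700... → 50.

50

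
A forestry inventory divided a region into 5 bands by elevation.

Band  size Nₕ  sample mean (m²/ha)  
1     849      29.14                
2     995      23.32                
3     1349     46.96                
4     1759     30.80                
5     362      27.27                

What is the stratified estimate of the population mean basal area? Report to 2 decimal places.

33.00

x̄_st = (Σ Nₕx̄ₕ) / (Σ Nₕ) = (849·29.14 + 995·23.32 + 1349·46.96 + 1759·30.80 + 362·27.27) / 5314
= 175341.24 / 5314 = 32.9961... → 33.00.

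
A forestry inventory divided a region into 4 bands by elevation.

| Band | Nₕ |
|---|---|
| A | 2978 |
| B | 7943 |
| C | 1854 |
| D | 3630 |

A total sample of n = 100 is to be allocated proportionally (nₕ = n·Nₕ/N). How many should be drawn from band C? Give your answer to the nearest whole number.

11

Share of band C = 1854/16405 = 0.11301.
Allocate 100 × 0.11301 = 11.301... → 11.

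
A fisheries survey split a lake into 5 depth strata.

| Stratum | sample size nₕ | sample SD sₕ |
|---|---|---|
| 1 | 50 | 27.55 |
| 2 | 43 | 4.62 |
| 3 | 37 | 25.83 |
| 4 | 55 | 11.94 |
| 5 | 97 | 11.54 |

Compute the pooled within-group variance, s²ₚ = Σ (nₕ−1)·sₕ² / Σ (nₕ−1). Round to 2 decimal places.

1: (50−1)·27.55² = 49·759.0025 = 37191.1225
2: (43−1)·4.62² = 42·21.3444 = 896.4648
3: (37−1)·25.83² = 36·667.1889 = 24018.8004
4: (55−1)·11.94² = 54·142.5636 = 7698.4344
5: (97−1)·11.54² = 96·133.1716 = 12784.4736
Numerator = 82589.2957; denominator = Σ(nₕ−1) = 277.
s²ₚ = 82589.2957/277 = 298.1563... → 298.16.

298.16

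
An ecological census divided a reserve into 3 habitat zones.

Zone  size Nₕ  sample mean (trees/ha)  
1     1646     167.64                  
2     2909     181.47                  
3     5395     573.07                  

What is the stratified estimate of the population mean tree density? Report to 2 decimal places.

x̄_st = (Σ Nₕx̄ₕ) / (Σ Nₕ) = (1646·167.64 + 2909·181.47 + 5395·573.07) / 9950
= 3895544.32 / 9950 = 391.5120... → 391.51.

391.51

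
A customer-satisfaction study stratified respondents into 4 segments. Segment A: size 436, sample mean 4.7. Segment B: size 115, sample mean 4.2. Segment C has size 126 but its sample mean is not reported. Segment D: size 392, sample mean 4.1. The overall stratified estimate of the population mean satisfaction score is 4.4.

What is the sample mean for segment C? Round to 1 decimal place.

4.5

Σ Nₕx̄ₕ = N·μ, so 126·x̄_C = 1069·4.4 − (436·4.7 + 115·4.2 + 392·4.1).
= 4703.6 − 4139.4 = 564.2.
x̄_C = 564.2 / 126 = 4.478... → 4.5.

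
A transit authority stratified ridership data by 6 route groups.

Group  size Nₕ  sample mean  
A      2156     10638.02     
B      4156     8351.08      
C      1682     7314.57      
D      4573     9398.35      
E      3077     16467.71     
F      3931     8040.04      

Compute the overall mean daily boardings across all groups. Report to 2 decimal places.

N = 2156 + 4156 + 1682 + 4573 + 3077 + 3931 = 19575.
Weight each subgroup mean by Nₕ/N and sum.
Σ Nₕx̄ₕ = 2156·10638.02 + 4156·8351.08 + 1682·7314.57 + 4573·9398.35 + 3077·16467.71 + 3931·8040.04 = 22935571.12 + 34707088.48 + 12303106.74 + 42978654.55 + 50671143.67 + 31605397.24 = 195200961.8.
Divide by N: 195200961.8 / 19575 = 9971.9521... → 9971.95.

9971.95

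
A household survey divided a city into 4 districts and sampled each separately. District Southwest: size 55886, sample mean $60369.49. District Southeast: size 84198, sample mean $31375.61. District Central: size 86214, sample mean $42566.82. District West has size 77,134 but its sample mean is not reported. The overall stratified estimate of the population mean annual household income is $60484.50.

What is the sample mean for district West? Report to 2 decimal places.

N = 55886 + 84198 + 86214 + 77134 = 303432.
Overall total = μ·N = 60484.50·303432 = 18352932804.
Subtract the known strata: 55886·60369.49 + 84198·31375.61 + 86214·42566.82 = 9685428748.4.
Remaining total for district West: 18352932804 − 9685428748.4 = 8667504055.6.
Divide by its size: 8667504055.6 / 77134 = 112369.4357... → 112369.44.

112369.44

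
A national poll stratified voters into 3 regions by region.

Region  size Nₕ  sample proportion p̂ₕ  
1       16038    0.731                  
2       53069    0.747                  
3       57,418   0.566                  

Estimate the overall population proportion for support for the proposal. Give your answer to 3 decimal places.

0.663

N = 16038 + 53069 + 57418 = 126525.
Overall proportion = Σ (Nₕ/N)·p̂ₕ.
Σ Nₕp̂ₕ = 11723.778 + 39642.543 + 32498.588 = 83864.909.
83864.909 / 126525 = 0.66283... → 0.663.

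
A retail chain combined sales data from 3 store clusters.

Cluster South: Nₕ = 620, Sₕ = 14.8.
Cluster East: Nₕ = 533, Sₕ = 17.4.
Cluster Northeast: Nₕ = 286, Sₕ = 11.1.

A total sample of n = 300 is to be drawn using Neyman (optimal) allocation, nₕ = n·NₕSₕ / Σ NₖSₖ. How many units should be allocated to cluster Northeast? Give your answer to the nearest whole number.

South: NₕSₕ = 620·14.8 = 9176
East: NₕSₕ = 533·17.4 = 9274.2
Northeast: NₕSₕ = 286·11.1 = 3174.6
Σ NₕSₕ = 21624.8.
n_Northeast = 300·3174.6/21624.8 = 44.041... → 44.

44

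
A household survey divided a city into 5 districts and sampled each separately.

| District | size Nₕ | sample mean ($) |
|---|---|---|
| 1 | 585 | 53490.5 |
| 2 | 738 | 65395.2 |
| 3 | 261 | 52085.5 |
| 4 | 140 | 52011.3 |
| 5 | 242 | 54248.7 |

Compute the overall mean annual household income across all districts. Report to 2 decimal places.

N = 585 + 738 + 261 + 140 + 242 = 1966.
Weight each subgroup mean by Nₕ/N and sum.
Σ Nₕx̄ₕ = 585·53490.5 + 738·65395.2 + 261·52085.5 + 140·52011.3 + 242·54248.7 = 31291942.5 + 48261657.6 + 13594315.5 + 7281582 + 13128185.4 = 113557683.
Divide by N: 113557683 / 1966 = 57760.7747... → 57760.77.

57760.77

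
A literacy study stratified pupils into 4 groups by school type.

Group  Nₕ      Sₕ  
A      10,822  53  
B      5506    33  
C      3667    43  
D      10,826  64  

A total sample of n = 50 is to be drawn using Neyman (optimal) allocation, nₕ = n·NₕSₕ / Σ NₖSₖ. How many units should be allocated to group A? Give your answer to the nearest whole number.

18

A: NₕSₕ = 10822·53 = 573566
B: NₕSₕ = 5506·33 = 181698
C: NₕSₕ = 3667·43 = 157681
D: NₕSₕ = 10826·64 = 692864
Σ NₕSₕ = 1605809.
n_A = 50·573566/1605809 = 17.859... → 18.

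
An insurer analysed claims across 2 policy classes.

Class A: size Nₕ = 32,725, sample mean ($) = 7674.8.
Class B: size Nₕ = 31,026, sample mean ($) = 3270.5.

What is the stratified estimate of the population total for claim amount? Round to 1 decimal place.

Estimate total by summing Nₕ·x̄ₕ over strata.
32725·7674.8 + 31026·3270.5 = 251157830 + 101470533 = 352628363.0.

352628363.0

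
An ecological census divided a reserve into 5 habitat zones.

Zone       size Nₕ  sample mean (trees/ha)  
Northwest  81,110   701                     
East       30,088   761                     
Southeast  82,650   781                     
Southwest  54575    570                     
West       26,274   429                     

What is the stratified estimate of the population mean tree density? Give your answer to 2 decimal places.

N = 274697; weights Wₕ = Nₕ/N = (0.2953, 0.1095, 0.3009, 0.1987, 0.0956).
x̄_st = Σ Wₕ·x̄ₕ = 0.2953·701 + 0.1095·761 + 0.3009·781 + 0.1987·570 + 0.0956·429 ≈ 679.5998...
→ 679.60.

679.60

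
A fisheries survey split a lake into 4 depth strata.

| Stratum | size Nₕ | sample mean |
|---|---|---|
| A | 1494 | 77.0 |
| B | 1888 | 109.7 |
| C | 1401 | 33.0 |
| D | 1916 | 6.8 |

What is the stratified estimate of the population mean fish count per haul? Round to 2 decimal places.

N = 6699; weights Wₕ = Nₕ/N = (0.2230, 0.2818, 0.2091, 0.2860).
x̄_st = Σ Wₕ·x̄ₕ = 0.2230·77.0 + 0.2818·109.7 + 0.2091·33.0 + 0.2860·6.8 ≈ 56.9359...
→ 56.94.

56.94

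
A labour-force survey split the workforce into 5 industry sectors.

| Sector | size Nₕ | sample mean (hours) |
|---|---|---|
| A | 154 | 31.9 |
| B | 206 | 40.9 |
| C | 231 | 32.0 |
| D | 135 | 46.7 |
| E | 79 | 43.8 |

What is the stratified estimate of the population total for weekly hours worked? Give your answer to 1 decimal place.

30494.7

A: 154·31.9 = 4912.6
B: 206·40.9 = 8425.4
C: 231·32.0 = 7392
D: 135·46.7 = 6304.5
E: 79·43.8 = 3460.2
τ̂ = Σ Nₕx̄ₕ = 30494.7.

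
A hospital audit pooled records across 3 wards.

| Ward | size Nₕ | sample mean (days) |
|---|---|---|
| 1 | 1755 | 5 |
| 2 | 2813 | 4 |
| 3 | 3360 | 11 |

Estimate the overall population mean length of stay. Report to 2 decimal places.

7.19

N = 1755 + 2813 + 3360 = 7928.
Overall mean = Σ (Nₕ/N)·x̄ₕ — weight by population share, not a simple average.
Σ Nₕx̄ₕ = 1755·5 + 2813·4 + 3360·11 = 8775 + 11252 + 36960 = 56987.
Divide by N: 56987 / 7928 = 7.1881... → 7.19.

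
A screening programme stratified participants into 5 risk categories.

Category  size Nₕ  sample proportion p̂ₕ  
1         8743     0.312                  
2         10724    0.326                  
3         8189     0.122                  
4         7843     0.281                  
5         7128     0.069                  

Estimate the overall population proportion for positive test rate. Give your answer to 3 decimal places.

0.233

Wₕ = Nₕ/N with N = 42627: 0.2051, 0.2516, 0.1921, 0.1840, 0.1672.
p̂_st = 0.2051·0.312 + 0.2516·0.326 + 0.1921·0.122 + 0.1840·0.281 + 0.1672·0.069 ≈ 0.23268... → 0.233.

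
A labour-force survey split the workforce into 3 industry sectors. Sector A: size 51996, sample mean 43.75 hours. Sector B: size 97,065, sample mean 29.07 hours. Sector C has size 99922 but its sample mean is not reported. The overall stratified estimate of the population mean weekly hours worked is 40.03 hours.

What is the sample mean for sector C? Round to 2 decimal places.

N = 51996 + 97065 + 99922 = 248983.
Overall total = μ·N = 40.03·248983 = 9966789.49.
Subtract the known strata: 51996·43.75 + 97065·29.07 = 5096504.55.
Remaining total for sector C: 9966789.49 − 5096504.55 = 4870284.94.
Divide by its size: 4870284.94 / 99922 = 48.7409... → 48.74.

48.74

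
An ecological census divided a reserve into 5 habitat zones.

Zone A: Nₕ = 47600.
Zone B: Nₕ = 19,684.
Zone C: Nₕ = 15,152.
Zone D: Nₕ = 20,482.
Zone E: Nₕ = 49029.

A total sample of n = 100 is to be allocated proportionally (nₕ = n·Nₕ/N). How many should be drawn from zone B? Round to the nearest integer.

13

Share of zone B = 19684/151947 = 0.12955.
Allocate 100 × 0.12955 = 12.955... → 13.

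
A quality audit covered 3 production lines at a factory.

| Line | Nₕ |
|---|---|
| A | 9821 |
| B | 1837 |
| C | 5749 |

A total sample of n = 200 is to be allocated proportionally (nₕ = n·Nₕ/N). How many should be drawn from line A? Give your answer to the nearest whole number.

Share of line A = 9821/17407 = 0.56420.
Allocate 200 × 0.56420 = 112.840... → 113.

113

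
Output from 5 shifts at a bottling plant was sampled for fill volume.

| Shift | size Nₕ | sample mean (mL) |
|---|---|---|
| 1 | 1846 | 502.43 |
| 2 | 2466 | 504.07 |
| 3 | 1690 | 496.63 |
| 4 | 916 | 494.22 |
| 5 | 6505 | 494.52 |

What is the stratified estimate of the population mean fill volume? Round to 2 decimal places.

497.61

x̄_st = (Σ Nₕx̄ₕ) / (Σ Nₕ) = (1846·502.43 + 2466·504.07 + 1690·496.63 + 916·494.22 + 6505·494.52) / 13423
= 6679385.22 / 13423 = 497.6075... → 497.61.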